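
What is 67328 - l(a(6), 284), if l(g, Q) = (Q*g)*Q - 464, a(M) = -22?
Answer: 1842224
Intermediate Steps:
l(g, Q) = -464 + g*Q**2 (l(g, Q) = g*Q**2 - 464 = -464 + g*Q**2)
67328 - l(a(6), 284) = 67328 - (-464 - 22*284**2) = 67328 - (-464 - 22*80656) = 67328 - (-464 - 1774432) = 67328 - 1*(-1774896) = 67328 + 1774896 = 1842224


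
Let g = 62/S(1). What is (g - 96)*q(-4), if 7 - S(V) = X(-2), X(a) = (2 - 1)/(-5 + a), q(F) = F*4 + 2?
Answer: 30562/25 ≈ 1222.5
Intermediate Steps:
q(F) = 2 + 4*F (q(F) = 4*F + 2 = 2 + 4*F)
X(a) = 1/(-5 + a)
S(V) = 50/7 (S(V) = 7 - 1/(-5 - 2) = 7 - 1/(-7) = 7 - 1*(-⅐) = 7 + ⅐ = 50/7)
g = 217/25 (g = 62/(50/7) = 62*(7/50) = 217/25 ≈ 8.6800)
(g - 96)*q(-4) = (217/25 - 96)*(2 + 4*(-4)) = -2183*(2 - 16)/25 = -2183/25*(-14) = 30562/25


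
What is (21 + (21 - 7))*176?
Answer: 6160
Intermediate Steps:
(21 + (21 - 7))*176 = (21 + 14)*176 = 35*176 = 6160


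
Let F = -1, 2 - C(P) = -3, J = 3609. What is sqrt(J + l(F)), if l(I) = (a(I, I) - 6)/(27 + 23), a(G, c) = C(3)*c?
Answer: sqrt(360878)/10 ≈ 60.073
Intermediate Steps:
C(P) = 5 (C(P) = 2 - 1*(-3) = 2 + 3 = 5)
a(G, c) = 5*c
l(I) = -3/25 + I/10 (l(I) = (5*I - 6)/(27 + 23) = (-6 + 5*I)/50 = (-6 + 5*I)*(1/50) = -3/25 + I/10)
sqrt(J + l(F)) = sqrt(3609 + (-3/25 + (1/10)*(-1))) = sqrt(3609 + (-3/25 - 1/10)) = sqrt(3609 - 11/50) = sqrt(180439/50) = sqrt(360878)/10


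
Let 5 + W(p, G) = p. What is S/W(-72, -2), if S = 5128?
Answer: -5128/77 ≈ -66.597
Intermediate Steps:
W(p, G) = -5 + p
S/W(-72, -2) = 5128/(-5 - 72) = 5128/(-77) = 5128*(-1/77) = -5128/77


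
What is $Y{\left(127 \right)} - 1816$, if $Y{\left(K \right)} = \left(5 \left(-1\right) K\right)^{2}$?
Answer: $401409$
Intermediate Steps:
$Y{\left(K \right)} = 25 K^{2}$ ($Y{\left(K \right)} = \left(- 5 K\right)^{2} = 25 K^{2}$)
$Y{\left(127 \right)} - 1816 = 25 \cdot 127^{2} - 1816 = 25 \cdot 16129 - 1816 = 403225 - 1816 = 401409$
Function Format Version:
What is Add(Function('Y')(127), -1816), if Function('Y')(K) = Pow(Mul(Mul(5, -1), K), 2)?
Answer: 401409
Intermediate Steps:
Function('Y')(K) = Mul(25, Pow(K, 2)) (Function('Y')(K) = Pow(Mul(-5, K), 2) = Mul(25, Pow(K, 2)))
Add(Function('Y')(127), -1816) = Add(Mul(25, Pow(127, 2)), -1816) = Add(Mul(25, 16129), -1816) = Add(403225, -1816) = 401409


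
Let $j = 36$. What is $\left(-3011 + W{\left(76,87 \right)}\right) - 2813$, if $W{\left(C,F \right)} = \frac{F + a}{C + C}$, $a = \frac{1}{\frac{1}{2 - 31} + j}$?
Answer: $- \frac{461611447}{79268} \approx -5823.4$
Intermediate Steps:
$a = \frac{29}{1043}$ ($a = \frac{1}{\frac{1}{2 - 31} + 36} = \frac{1}{\frac{1}{-29} + 36} = \frac{1}{- \frac{1}{29} + 36} = \frac{1}{\frac{1043}{29}} = \frac{29}{1043} \approx 0.027804$)
$W{\left(C,F \right)} = \frac{\frac{29}{1043} + F}{2 C}$ ($W{\left(C,F \right)} = \frac{F + \frac{29}{1043}}{C + C} = \frac{\frac{29}{1043} + F}{2 C}$)
$\left(-3011 + W{\left(76,87 \right)}\right) - 2813 = \left(-3011 + \frac{29 + 1043 \cdot 87}{2086 \cdot 76}\right) - 2813 = \left(-3011 + \frac{1}{2086} \cdot \frac{1}{76} \left(29 + 90741\right)\right) - 2813 = \left(-3011 + \frac{1}{2086} \cdot \frac{1}{76} \cdot 90770\right) - 2813 = \left(-3011 + \frac{45385}{79268}\right) - 2813 = - \frac{238630563}{79268} - 2813 = - \frac{461611447}{79268}$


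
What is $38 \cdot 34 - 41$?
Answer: $1251$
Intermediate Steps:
$38 \cdot 34 - 41 = 1292 - 41 = 1251$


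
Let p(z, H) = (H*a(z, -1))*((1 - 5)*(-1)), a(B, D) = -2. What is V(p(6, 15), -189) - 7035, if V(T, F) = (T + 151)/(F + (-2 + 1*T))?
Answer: -2187916/311 ≈ -7035.1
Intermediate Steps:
p(z, H) = -8*H (p(z, H) = (H*(-2))*((1 - 5)*(-1)) = (-2*H)*(-4*(-1)) = -2*H*4 = -8*H)
V(T, F) = (151 + T)/(-2 + F + T) (V(T, F) = (151 + T)/(F + (-2 + T)) = (151 + T)/(-2 + F + T))
V(p(6, 15), -189) - 7035 = (151 - 8*15)/(-2 - 189 - 8*15) - 7035 = (151 - 120)/(-2 - 189 - 120) - 7035 = 31/(-311) - 7035 = -1/311*31 - 7035 = -31/311 - 7035 = -2187916/311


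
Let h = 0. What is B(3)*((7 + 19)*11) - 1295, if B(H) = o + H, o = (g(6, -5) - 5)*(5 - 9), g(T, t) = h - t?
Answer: -437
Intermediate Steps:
g(T, t) = -t (g(T, t) = 0 - t = -t)
o = 0 (o = (-1*(-5) - 5)*(5 - 9) = (5 - 5)*(-4) = 0*(-4) = 0)
B(H) = H (B(H) = 0 + H = H)
B(3)*((7 + 19)*11) - 1295 = 3*((7 + 19)*11) - 1295 = 3*(26*11) - 1295 = 3*286 - 1295 = 858 - 1295 = -437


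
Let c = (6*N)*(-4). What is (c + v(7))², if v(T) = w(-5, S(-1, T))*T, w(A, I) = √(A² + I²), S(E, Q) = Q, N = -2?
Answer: 5930 + 672*√74 ≈ 11711.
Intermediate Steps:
c = 48 (c = (6*(-2))*(-4) = -12*(-4) = 48)
v(T) = T*√(25 + T²) (v(T) = √((-5)² + T²)*T = √(25 + T²)*T = T*√(25 + T²))
(c + v(7))² = (48 + 7*√(25 + 7²))² = (48 + 7*√(25 + 49))² = (48 + 7*√74)²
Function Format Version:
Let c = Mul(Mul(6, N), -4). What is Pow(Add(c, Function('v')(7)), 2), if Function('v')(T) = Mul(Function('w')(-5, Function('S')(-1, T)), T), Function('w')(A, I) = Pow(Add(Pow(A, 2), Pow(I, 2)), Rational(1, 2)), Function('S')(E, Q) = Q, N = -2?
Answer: Add(5930, Mul(672, Pow(74, Rational(1, 2)))) ≈ 11711.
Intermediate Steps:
c = 48 (c = Mul(Mul(6, -2), -4) = Mul(-12, -4) = 48)
Function('v')(T) = Mul(T, Pow(Add(25, Pow(T, 2)), Rational(1, 2))) (Function('v')(T) = Mul(Pow(Add(Pow(-5, 2), Pow(T, 2)), Rational(1, 2)), T) = Mul(Pow(Add(25, Pow(T, 2)), Rational(1, 2)), T) = Mul(T, Pow(Add(25, Pow(T, 2)), Rational(1, 2))))
Pow(Add(c, Function('v')(7)), 2) = Pow(Add(48, Mul(7, Pow(Add(25, Pow(7, 2)), Rational(1, 2)))), 2) = Pow(Add(48, Mul(7, Pow(Add(25, 49), Rational(1, 2)))), 2) = Pow(Add(48, Mul(7, Pow(74, Rational(1, 2)))), 2)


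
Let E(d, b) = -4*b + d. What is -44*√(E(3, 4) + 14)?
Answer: -44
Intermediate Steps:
E(d, b) = d - 4*b
-44*√(E(3, 4) + 14) = -44*√((3 - 4*4) + 14) = -44*√((3 - 16) + 14) = -44*√(-13 + 14) = -44*√1 = -44*1 = -44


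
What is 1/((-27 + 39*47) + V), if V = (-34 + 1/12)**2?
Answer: 144/425713 ≈ 0.00033826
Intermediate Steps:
V = 165649/144 (V = (-34 + 1/12)**2 = (-407/12)**2 = 165649/144 ≈ 1150.3)
1/((-27 + 39*47) + V) = 1/((-27 + 39*47) + 165649/144) = 1/((-27 + 1833) + 165649/144) = 1/(1806 + 165649/144) = 1/(425713/144) = 144/425713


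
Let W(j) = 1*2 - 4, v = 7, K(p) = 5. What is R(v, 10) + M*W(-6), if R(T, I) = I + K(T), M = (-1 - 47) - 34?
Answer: 179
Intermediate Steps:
M = -82 (M = -48 - 34 = -82)
W(j) = -2 (W(j) = 2 - 4 = -2)
R(T, I) = 5 + I (R(T, I) = I + 5 = 5 + I)
R(v, 10) + M*W(-6) = (5 + 10) - 82*(-2) = 15 + 164 = 179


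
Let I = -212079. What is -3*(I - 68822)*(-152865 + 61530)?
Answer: -76968278505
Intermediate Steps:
-3*(I - 68822)*(-152865 + 61530) = -3*(-212079 - 68822)*(-152865 + 61530) = -(-842703)*(-91335) = -3*25656092835 = -76968278505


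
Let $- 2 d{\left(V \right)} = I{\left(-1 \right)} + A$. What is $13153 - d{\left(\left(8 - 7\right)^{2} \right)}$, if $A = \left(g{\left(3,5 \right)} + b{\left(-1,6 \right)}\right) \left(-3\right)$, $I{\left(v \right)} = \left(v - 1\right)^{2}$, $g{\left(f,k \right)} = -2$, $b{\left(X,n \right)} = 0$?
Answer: $13158$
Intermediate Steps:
$I{\left(v \right)} = \left(-1 + v\right)^{2}$
$A = 6$ ($A = \left(-2 + 0\right) \left(-3\right) = \left(-2\right) \left(-3\right) = 6$)
$d{\left(V \right)} = -5$ ($d{\left(V \right)} = - \frac{\left(-1 - 1\right)^{2} + 6}{2} = - \frac{\left(-2\right)^{2} + 6}{2} = - \frac{4 + 6}{2} = \left(- \frac{1}{2}\right) 10 = -5$)
$13153 - d{\left(\left(8 - 7\right)^{2} \right)} = 13153 - -5 = 13153 + 5 = 13158$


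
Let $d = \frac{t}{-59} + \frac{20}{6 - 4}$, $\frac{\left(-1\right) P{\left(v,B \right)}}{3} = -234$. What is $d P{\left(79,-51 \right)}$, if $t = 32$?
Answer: $\frac{391716}{59} \approx 6639.3$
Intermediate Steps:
$P{\left(v,B \right)} = 702$ ($P{\left(v,B \right)} = \left(-3\right) \left(-234\right) = 702$)
$d = \frac{558}{59}$ ($d = \frac{32}{-59} + \frac{20}{6 - 4} = 32 \left(- \frac{1}{59}\right) + \frac{20}{6 - 4} = - \frac{32}{59} + \frac{20}{2} = - \frac{32}{59} + 20 \cdot \frac{1}{2} = - \frac{32}{59} + 10 = \frac{558}{59} \approx 9.4576$)
$d P{\left(79,-51 \right)} = \frac{558}{59} \cdot 702 = \frac{391716}{59}$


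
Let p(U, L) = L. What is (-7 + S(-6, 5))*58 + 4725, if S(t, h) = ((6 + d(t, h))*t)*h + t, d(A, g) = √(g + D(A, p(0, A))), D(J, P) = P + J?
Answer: -6469 - 1740*I*√7 ≈ -6469.0 - 4603.6*I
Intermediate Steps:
D(J, P) = J + P
d(A, g) = √(g + 2*A) (d(A, g) = √(g + (A + A)) = √(g + 2*A))
S(t, h) = t + h*t*(6 + √(h + 2*t)) (S(t, h) = ((6 + √(h + 2*t))*t)*h + t = (t*(6 + √(h + 2*t)))*h + t = h*t*(6 + √(h + 2*t)) + t = t + h*t*(6 + √(h + 2*t)))
(-7 + S(-6, 5))*58 + 4725 = (-7 - 6*(1 + 6*5 + 5*√(5 + 2*(-6))))*58 + 4725 = (-7 - 6*(1 + 30 + 5*√(5 - 12)))*58 + 4725 = (-7 - 6*(1 + 30 + 5*√(-7)))*58 + 4725 = (-7 - 6*(1 + 30 + 5*(I*√7)))*58 + 4725 = (-7 - 6*(1 + 30 + 5*I*√7))*58 + 4725 = (-7 - 6*(31 + 5*I*√7))*58 + 4725 = (-7 + (-186 - 30*I*√7))*58 + 4725 = (-193 - 30*I*√7)*58 + 4725 = (-11194 - 1740*I*√7) + 4725 = -6469 - 1740*I*√7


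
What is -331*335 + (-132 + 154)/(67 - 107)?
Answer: -2217711/20 ≈ -1.1089e+5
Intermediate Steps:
-331*335 + (-132 + 154)/(67 - 107) = -110885 + 22/(-40) = -110885 + 22*(-1/40) = -110885 - 11/20 = -2217711/20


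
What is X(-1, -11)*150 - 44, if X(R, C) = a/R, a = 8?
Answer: -1244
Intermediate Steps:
X(R, C) = 8/R
X(-1, -11)*150 - 44 = (8/(-1))*150 - 44 = (8*(-1))*150 - 44 = -8*150 - 44 = -1200 - 44 = -1244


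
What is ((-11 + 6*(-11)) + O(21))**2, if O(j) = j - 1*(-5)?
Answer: 2601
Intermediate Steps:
O(j) = 5 + j (O(j) = j + 5 = 5 + j)
((-11 + 6*(-11)) + O(21))**2 = ((-11 + 6*(-11)) + (5 + 21))**2 = ((-11 - 66) + 26)**2 = (-77 + 26)**2 = (-51)**2 = 2601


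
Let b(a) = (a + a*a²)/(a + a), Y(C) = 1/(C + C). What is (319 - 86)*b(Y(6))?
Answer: 33785/288 ≈ 117.31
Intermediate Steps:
Y(C) = 1/(2*C)
b(a) = (a + a³)/(2*a) (b(a) = (a + a³)/((2*a)) = (a + a³)*(1/(2*a)) = (a + a³)/(2*a))
(319 - 86)*b(Y(6)) = (319 - 86)*(½ + ((½)/6)²/2) = 233*(½ + ((½)*(⅙))²/2) = 233*(½ + (1/12)²/2) = 233*(½ + (½)*(1/144)) = 233*(½ + 1/288) = 233*(145/288) = 33785/288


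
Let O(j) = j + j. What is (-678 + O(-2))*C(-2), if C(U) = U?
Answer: 1364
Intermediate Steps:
O(j) = 2*j
(-678 + O(-2))*C(-2) = (-678 + 2*(-2))*(-2) = (-678 - 4)*(-2) = -682*(-2) = 1364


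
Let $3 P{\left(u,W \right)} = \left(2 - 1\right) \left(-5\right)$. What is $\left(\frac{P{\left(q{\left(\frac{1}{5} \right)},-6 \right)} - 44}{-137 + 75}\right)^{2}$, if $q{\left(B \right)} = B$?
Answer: $\frac{18769}{34596} \approx 0.54252$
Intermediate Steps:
$P{\left(u,W \right)} = - \frac{5}{3}$ ($P{\left(u,W \right)} = \frac{\left(2 - 1\right) \left(-5\right)}{3} = \frac{1 \left(-5\right)}{3} = \frac{1}{3} \left(-5\right) = - \frac{5}{3}$)
$\left(\frac{P{\left(q{\left(\frac{1}{5} \right)},-6 \right)} - 44}{-137 + 75}\right)^{2} = \left(\frac{- \frac{5}{3} - 44}{-137 + 75}\right)^{2} = \left(- \frac{137}{3 \left(-62\right)}\right)^{2} = \left(\left(- \frac{137}{3}\right) \left(- \frac{1}{62}\right)\right)^{2} = \left(\frac{137}{186}\right)^{2} = \frac{18769}{34596}$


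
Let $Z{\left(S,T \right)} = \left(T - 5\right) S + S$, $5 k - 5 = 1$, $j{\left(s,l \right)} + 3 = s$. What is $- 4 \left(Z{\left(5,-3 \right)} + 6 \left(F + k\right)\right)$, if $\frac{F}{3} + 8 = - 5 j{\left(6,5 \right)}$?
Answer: $\frac{8836}{5} \approx 1767.2$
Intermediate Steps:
$j{\left(s,l \right)} = -3 + s$
$k = \frac{6}{5}$ ($k = 1 + \frac{1}{5} \cdot 1 = 1 + \frac{1}{5} = \frac{6}{5} \approx 1.2$)
$F = -69$ ($F = -24 + 3 \left(- 5 \left(-3 + 6\right)\right) = -24 + 3 \left(\left(-5\right) 3\right) = -24 + 3 \left(-15\right) = -24 - 45 = -69$)
$Z{\left(S,T \right)} = S + S \left(-5 + T\right)$ ($Z{\left(S,T \right)} = \left(-5 + T\right) S + S = S \left(-5 + T\right) + S = S + S \left(-5 + T\right)$)
$- 4 \left(Z{\left(5,-3 \right)} + 6 \left(F + k\right)\right) = - 4 \left(5 \left(-4 - 3\right) + 6 \left(-69 + \frac{6}{5}\right)\right) = - 4 \left(5 \left(-7\right) + 6 \left(- \frac{339}{5}\right)\right) = - 4 \left(-35 - \frac{2034}{5}\right) = \left(-4\right) \left(- \frac{2209}{5}\right) = \frac{8836}{5}$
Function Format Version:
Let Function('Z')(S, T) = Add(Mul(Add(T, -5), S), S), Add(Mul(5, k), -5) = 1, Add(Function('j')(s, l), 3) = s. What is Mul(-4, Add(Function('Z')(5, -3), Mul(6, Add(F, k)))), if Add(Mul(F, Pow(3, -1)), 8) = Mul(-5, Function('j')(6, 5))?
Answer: Rational(8836, 5) ≈ 1767.2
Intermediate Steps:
Function('j')(s, l) = Add(-3, s)
k = Rational(6, 5) (k = Add(1, Mul(Rational(1, 5), 1)) = Add(1, Rational(1, 5)) = Rational(6, 5) ≈ 1.2000)
F = -69 (F = Add(-24, Mul(3, Mul(-5, Add(-3, 6)))) = Add(-24, Mul(3, Mul(-5, 3))) = Add(-24, Mul(3, -15)) = Add(-24, -45) = -69)
Function('Z')(S, T) = Add(S, Mul(S, Add(-5, T))) (Function('Z')(S, T) = Add(Mul(Add(-5, T), S), S) = Add(Mul(S, Add(-5, T)), S) = Add(S, Mul(S, Add(-5, T))))
Mul(-4, Add(Function('Z')(5, -3), Mul(6, Add(F, k)))) = Mul(-4, Add(Mul(5, Add(-4, -3)), Mul(6, Add(-69, Rational(6, 5))))) = Mul(-4, Add(Mul(5, -7), Mul(6, Rational(-339, 5)))) = Mul(-4, Add(-35, Rational(-2034, 5))) = Mul(-4, Rational(-2209, 5)) = Rational(8836, 5)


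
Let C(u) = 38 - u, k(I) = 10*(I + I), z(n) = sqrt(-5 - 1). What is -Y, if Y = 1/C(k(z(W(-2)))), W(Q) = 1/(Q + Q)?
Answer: -19/1922 - 5*I*sqrt(6)/961 ≈ -0.0098855 - 0.012744*I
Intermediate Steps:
W(Q) = 1/(2*Q)
z(n) = I*sqrt(6) (z(n) = sqrt(-6) = I*sqrt(6))
k(I) = 20*I (k(I) = 10*(2*I) = 20*I)
Y = 1/(38 - 20*I*sqrt(6)) ≈ 0.0098855 + 0.012744*I
-Y = -(19/1922 + 5*I*sqrt(6)/961) = -19/1922 - 5*I*sqrt(6)/961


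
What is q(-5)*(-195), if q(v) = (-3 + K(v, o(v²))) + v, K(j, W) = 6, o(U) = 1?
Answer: 390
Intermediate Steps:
q(v) = 3 + v (q(v) = (-3 + 6) + v = 3 + v)
q(-5)*(-195) = (3 - 5)*(-195) = -2*(-195) = 390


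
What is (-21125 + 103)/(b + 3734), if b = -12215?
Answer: 21022/8481 ≈ 2.4787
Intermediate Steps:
(-21125 + 103)/(b + 3734) = (-21125 + 103)/(-12215 + 3734) = -21022/(-8481) = -21022*(-1/8481) = 21022/8481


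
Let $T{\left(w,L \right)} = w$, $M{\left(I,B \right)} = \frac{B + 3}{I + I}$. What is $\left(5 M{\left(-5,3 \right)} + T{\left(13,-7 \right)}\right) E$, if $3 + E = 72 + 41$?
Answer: $1100$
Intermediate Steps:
$M{\left(I,B \right)} = \frac{3 + B}{2 I}$
$E = 110$ ($E = -3 + \left(72 + 41\right) = -3 + 113 = 110$)
$\left(5 M{\left(-5,3 \right)} + T{\left(13,-7 \right)}\right) E = \left(5 \frac{3 + 3}{2 \left(-5\right)} + 13\right) 110 = \left(5 \cdot \frac{1}{2} \left(- \frac{1}{5}\right) 6 + 13\right) 110 = \left(5 \left(- \frac{3}{5}\right) + 13\right) 110 = \left(-3 + 13\right) 110 = 10 \cdot 110 = 1100$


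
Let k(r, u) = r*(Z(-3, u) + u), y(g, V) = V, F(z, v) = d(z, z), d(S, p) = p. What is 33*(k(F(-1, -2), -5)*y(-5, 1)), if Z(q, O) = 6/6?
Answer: 132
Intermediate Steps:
F(z, v) = z
Z(q, O) = 1 (Z(q, O) = 6*(1/6) = 1)
k(r, u) = r*(1 + u)
33*(k(F(-1, -2), -5)*y(-5, 1)) = 33*(-(1 - 5)*1) = 33*(-1*(-4)*1) = 33*(4*1) = 33*4 = 132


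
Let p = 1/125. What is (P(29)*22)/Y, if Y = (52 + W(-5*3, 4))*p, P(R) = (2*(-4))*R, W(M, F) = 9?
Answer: -638000/61 ≈ -10459.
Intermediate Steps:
p = 1/125 ≈ 0.0080000
P(R) = -8*R
Y = 61/125 (Y = (52 + 9)*(1/125) = 61*(1/125) = 61/125 ≈ 0.48800)
(P(29)*22)/Y = (-8*29*22)/(61/125) = -232*22*(125/61) = -5104*125/61 = -638000/61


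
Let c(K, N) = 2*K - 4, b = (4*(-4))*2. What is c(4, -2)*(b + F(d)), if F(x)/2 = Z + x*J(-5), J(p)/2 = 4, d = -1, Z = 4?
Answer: -160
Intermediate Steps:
J(p) = 8 (J(p) = 2*4 = 8)
b = -32 (b = -16*2 = -32)
F(x) = 8 + 16*x (F(x) = 2*(4 + x*8) = 2*(4 + 8*x) = 8 + 16*x)
c(K, N) = -4 + 2*K
c(4, -2)*(b + F(d)) = (-4 + 2*4)*(-32 + (8 + 16*(-1))) = (-4 + 8)*(-32 + (8 - 16)) = 4*(-32 - 8) = 4*(-40) = -160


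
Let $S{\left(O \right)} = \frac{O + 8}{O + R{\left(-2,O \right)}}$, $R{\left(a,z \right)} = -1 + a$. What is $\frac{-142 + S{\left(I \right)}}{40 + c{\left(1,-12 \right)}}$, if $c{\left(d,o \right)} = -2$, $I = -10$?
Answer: $- \frac{922}{247} \approx -3.7328$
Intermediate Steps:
$S{\left(O \right)} = \frac{8 + O}{-3 + O}$ ($S{\left(O \right)} = \frac{O + 8}{O - 3} = \frac{8 + O}{O - 3} = \frac{8 + O}{-3 + O}$)
$\frac{-142 + S{\left(I \right)}}{40 + c{\left(1,-12 \right)}} = \frac{-142 + \frac{8 - 10}{-3 - 10}}{40 - 2} = \frac{-142 + \frac{1}{-13} \left(-2\right)}{38} = \left(-142 - - \frac{2}{13}\right) \frac{1}{38} = \left(-142 + \frac{2}{13}\right) \frac{1}{38} = \left(- \frac{1844}{13}\right) \frac{1}{38} = - \frac{922}{247}$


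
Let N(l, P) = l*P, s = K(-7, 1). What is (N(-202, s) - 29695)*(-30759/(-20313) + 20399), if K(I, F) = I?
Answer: -1302169251614/2257 ≈ -5.7695e+8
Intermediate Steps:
s = -7
N(l, P) = P*l
(N(-202, s) - 29695)*(-30759/(-20313) + 20399) = (-7*(-202) - 29695)*(-30759/(-20313) + 20399) = (1414 - 29695)*(-30759*(-1/20313) + 20399) = -28281*(10253/6771 + 20399) = -28281*138131882/6771 = -1302169251614/2257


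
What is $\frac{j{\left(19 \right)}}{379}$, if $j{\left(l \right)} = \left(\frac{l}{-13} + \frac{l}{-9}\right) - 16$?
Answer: $- \frac{2290}{44343} \approx -0.051643$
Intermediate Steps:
$j{\left(l \right)} = -16 - \frac{22 l}{117}$ ($j{\left(l \right)} = \left(l \left(- \frac{1}{13}\right) + l \left(- \frac{1}{9}\right)\right) - 16 = \left(- \frac{l}{13} - \frac{l}{9}\right) - 16 = - \frac{22 l}{117} - 16 = -16 - \frac{22 l}{117}$)
$\frac{j{\left(19 \right)}}{379} = \frac{-16 - \frac{418}{117}}{379} = \left(-16 - \frac{418}{117}\right) \frac{1}{379} = \left(- \frac{2290}{117}\right) \frac{1}{379} = - \frac{2290}{44343}$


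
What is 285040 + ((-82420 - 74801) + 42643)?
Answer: 170462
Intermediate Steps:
285040 + ((-82420 - 74801) + 42643) = 285040 + (-157221 + 42643) = 285040 - 114578 = 170462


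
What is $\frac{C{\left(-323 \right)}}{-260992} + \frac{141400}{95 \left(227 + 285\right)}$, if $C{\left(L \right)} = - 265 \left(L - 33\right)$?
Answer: $\frac{6311635}{2479424} \approx 2.5456$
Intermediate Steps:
$C{\left(L \right)} = 8745 - 265 L$ ($C{\left(L \right)} = - 265 \left(-33 + L\right) = 8745 - 265 L$)
$\frac{C{\left(-323 \right)}}{-260992} + \frac{141400}{95 \left(227 + 285\right)} = \frac{8745 - -85595}{-260992} + \frac{141400}{95 \left(227 + 285\right)} = \left(8745 + 85595\right) \left(- \frac{1}{260992}\right) + \frac{141400}{95 \cdot 512} = 94340 \left(- \frac{1}{260992}\right) + \frac{141400}{48640} = - \frac{23585}{65248} + 141400 \cdot \frac{1}{48640} = - \frac{23585}{65248} + \frac{3535}{1216} = \frac{6311635}{2479424}$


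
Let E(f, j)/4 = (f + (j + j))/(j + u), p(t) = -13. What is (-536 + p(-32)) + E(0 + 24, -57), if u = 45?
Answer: -519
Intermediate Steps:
E(f, j) = 4*(f + 2*j)/(45 + j) (E(f, j) = 4*((f + (j + j))/(j + 45)) = 4*((f + 2*j)/(45 + j)) = 4*(f + 2*j)/(45 + j))
(-536 + p(-32)) + E(0 + 24, -57) = (-536 - 13) + 4*((0 + 24) + 2*(-57))/(45 - 57) = -549 + 4*(24 - 114)/(-12) = -549 + 4*(-1/12)*(-90) = -549 + 30 = -519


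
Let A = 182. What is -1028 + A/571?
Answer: -586806/571 ≈ -1027.7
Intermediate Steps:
-1028 + A/571 = -1028 + 182/571 = -586806/571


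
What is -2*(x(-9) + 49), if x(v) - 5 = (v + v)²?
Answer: -756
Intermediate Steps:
x(v) = 5 + 4*v² (x(v) = 5 + (v + v)² = 5 + (2*v)² = 5 + 4*v²)
-2*(x(-9) + 49) = -2*((5 + 4*(-9)²) + 49) = -2*((5 + 4*81) + 49) = -2*((5 + 324) + 49) = -2*(329 + 49) = -2*378 = -756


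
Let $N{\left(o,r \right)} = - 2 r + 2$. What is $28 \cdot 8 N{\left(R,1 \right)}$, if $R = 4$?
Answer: $0$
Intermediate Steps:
$N{\left(o,r \right)} = 2 - 2 r$
$28 \cdot 8 N{\left(R,1 \right)} = 28 \cdot 8 \left(2 - 2\right) = 224 \left(2 - 2\right) = 224 \cdot 0 = 0$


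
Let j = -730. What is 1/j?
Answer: -1/730 ≈ -0.0013699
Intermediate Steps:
1/j = 1/(-730) = -1/730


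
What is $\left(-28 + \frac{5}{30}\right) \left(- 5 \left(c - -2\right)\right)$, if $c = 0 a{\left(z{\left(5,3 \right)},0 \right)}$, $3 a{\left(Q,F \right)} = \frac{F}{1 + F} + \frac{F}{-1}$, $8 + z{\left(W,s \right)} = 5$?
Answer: $\frac{835}{3} \approx 278.33$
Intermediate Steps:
$z{\left(W,s \right)} = -3$ ($z{\left(W,s \right)} = -8 + 5 = -3$)
$a{\left(Q,F \right)} = - \frac{F}{3} + \frac{F}{3 \left(1 + F\right)}$ ($a{\left(Q,F \right)} = \frac{\frac{F}{1 + F} + \frac{F}{-1}}{3} = \frac{\frac{F}{1 + F} + F \left(-1\right)}{3} = \frac{\frac{F}{1 + F} - F}{3} = \frac{- F + \frac{F}{1 + F}}{3} = - \frac{F}{3} + \frac{F}{3 \left(1 + F\right)}$)
$c = 0$ ($c = 0 \left(- \frac{0^{2}}{3 + 3 \cdot 0}\right) = 0 \left(\left(-1\right) 0 \frac{1}{3 + 0}\right) = 0 \left(\left(-1\right) 0 \cdot \frac{1}{3}\right) = 0 \cdot 0 = 0$)
$\left(-28 + \frac{5}{30}\right) \left(- 5 \left(c - -2\right)\right) = \left(-28 + \frac{5}{30}\right) \left(- 5 \left(0 - -2\right)\right) = \left(-28 + 5 \cdot \frac{1}{30}\right) \left(- 5 \left(0 + 2\right)\right) = \left(-28 + \frac{1}{6}\right) \left(\left(-5\right) 2\right) = \left(- \frac{167}{6}\right) \left(-10\right) = \frac{835}{3}$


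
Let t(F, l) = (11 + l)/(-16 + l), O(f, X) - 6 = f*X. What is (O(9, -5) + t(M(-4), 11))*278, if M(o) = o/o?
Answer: -60326/5 ≈ -12065.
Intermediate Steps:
M(o) = 1
O(f, X) = 6 + X*f (O(f, X) = 6 + f*X = 6 + X*f)
t(F, l) = (11 + l)/(-16 + l)
(O(9, -5) + t(M(-4), 11))*278 = ((6 - 5*9) + (11 + 11)/(-16 + 11))*278 = ((6 - 45) + 22/(-5))*278 = (-39 - 1/5*22)*278 = (-39 - 22/5)*278 = -217/5*278 = -60326/5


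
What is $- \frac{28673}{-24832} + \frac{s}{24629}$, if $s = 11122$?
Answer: $\frac{982368821}{611587328} \approx 1.6063$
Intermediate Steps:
$- \frac{28673}{-24832} + \frac{s}{24629} = - \frac{28673}{-24832} + \frac{11122}{24629} = \left(-28673\right) \left(- \frac{1}{24832}\right) + 11122 \cdot \frac{1}{24629} = \frac{28673}{24832} + \frac{11122}{24629} = \frac{982368821}{611587328}$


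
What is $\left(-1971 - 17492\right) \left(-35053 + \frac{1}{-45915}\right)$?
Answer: $\frac{31324890707648}{45915} \approx 6.8224 \cdot 10^{8}$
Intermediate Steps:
$\left(-1971 - 17492\right) \left(-35053 + \frac{1}{-45915}\right) = - 19463 \left(-35053 - \frac{1}{45915}\right) = \left(-19463\right) \left(- \frac{1609458496}{45915}\right) = \frac{31324890707648}{45915}$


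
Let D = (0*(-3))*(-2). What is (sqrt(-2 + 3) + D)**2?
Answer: 1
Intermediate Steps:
D = 0 (D = 0*(-2) = 0)
(sqrt(-2 + 3) + D)**2 = (sqrt(-2 + 3) + 0)**2 = (sqrt(1) + 0)**2 = (1 + 0)**2 = 1**2 = 1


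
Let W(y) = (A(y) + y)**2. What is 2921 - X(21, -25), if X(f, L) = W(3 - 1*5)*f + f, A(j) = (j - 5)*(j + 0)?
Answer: -124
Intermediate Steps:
A(j) = j*(-5 + j) (A(j) = (-5 + j)*j = j*(-5 + j))
W(y) = (y + y*(-5 + y))**2 (W(y) = (y*(-5 + y) + y)**2 = (y + y*(-5 + y))**2)
X(f, L) = 145*f (X(f, L) = ((3 - 1*5)**2*(-4 + (3 - 1*5))**2)*f + f = ((3 - 5)**2*(-4 + (3 - 5))**2)*f + f = ((-2)**2*(-4 - 2)**2)*f + f = (4*(-6)**2)*f + f = (4*36)*f + f = 144*f + f = 145*f)
2921 - X(21, -25) = 2921 - 145*21 = 2921 - 1*3045 = 2921 - 3045 = -124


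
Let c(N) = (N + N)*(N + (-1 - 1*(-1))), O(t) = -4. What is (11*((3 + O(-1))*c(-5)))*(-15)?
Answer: 8250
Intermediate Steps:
c(N) = 2*N**2 (c(N) = (2*N)*(N + (-1 + 1)) = (2*N)*(N + 0) = (2*N)*N = 2*N**2)
(11*((3 + O(-1))*c(-5)))*(-15) = (11*((3 - 4)*(2*(-5)**2)))*(-15) = (11*(-2*25))*(-15) = (11*(-1*50))*(-15) = (11*(-50))*(-15) = -550*(-15) = 8250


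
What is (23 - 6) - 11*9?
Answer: -82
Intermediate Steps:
(23 - 6) - 11*9 = 17 - 99 = -82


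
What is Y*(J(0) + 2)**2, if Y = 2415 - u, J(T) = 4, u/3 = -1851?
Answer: 286848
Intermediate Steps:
u = -5553 (u = 3*(-1851) = -5553)
Y = 7968 (Y = 2415 - 1*(-5553) = 2415 + 5553 = 7968)
Y*(J(0) + 2)**2 = 7968*(4 + 2)**2 = 7968*6**2 = 7968*36 = 286848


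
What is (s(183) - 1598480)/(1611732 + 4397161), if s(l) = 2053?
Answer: -1596427/6008893 ≈ -0.26568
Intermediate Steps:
(s(183) - 1598480)/(1611732 + 4397161) = (2053 - 1598480)/(1611732 + 4397161) = -1596427/6008893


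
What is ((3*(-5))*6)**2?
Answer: 8100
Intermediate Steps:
((3*(-5))*6)**2 = (-15*6)**2 = (-90)**2 = 8100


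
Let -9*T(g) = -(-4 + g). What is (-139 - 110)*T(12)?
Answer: -664/3 ≈ -221.33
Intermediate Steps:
T(g) = -4/9 + g/9 (T(g) = -(-1)*(-4 + g)/9 = -(4 - g)/9 = -4/9 + g/9)
(-139 - 110)*T(12) = (-139 - 110)*(-4/9 + (⅑)*12) = -249*(-4/9 + 4/3) = -249*8/9 = -664/3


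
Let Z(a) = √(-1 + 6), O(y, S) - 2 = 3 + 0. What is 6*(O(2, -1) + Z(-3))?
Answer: 30 + 6*√5 ≈ 43.416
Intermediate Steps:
O(y, S) = 5 (O(y, S) = 2 + (3 + 0) = 2 + 3 = 5)
Z(a) = √5
6*(O(2, -1) + Z(-3)) = 6*(5 + √5) = 30 + 6*√5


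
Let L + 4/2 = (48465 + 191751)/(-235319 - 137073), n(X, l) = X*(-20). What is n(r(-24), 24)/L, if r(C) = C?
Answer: -4468704/24625 ≈ -181.47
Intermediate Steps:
n(X, l) = -20*X
L = -123125/46549 (L = -2 + (48465 + 191751)/(-235319 - 137073) = -2 + 240216/(-372392) = -2 + 240216*(-1/372392) = -2 - 30027/46549 = -123125/46549 ≈ -2.6451)
n(r(-24), 24)/L = (-20*(-24))/(-123125/46549) = 480*(-46549/123125) = -4468704/24625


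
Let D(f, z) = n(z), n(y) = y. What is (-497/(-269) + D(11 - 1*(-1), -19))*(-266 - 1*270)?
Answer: 2473104/269 ≈ 9193.7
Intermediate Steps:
D(f, z) = z
(-497/(-269) + D(11 - 1*(-1), -19))*(-266 - 1*270) = (-497/(-269) - 19)*(-266 - 1*270) = (-497*(-1/269) - 19)*(-266 - 270) = (497/269 - 19)*(-536) = -4614/269*(-536) = 2473104/269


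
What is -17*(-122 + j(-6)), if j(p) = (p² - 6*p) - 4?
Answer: 918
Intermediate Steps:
j(p) = -4 + p² - 6*p
-17*(-122 + j(-6)) = -17*(-122 + (-4 + (-6)² - 6*(-6))) = -17*(-122 + (-4 + 36 + 36)) = -17*(-122 + 68) = -17*(-54) = 918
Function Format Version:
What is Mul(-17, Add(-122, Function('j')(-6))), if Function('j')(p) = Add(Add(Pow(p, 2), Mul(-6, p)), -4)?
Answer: 918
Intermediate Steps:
Function('j')(p) = Add(-4, Pow(p, 2), Mul(-6, p))
Mul(-17, Add(-122, Function('j')(-6))) = Mul(-17, Add(-122, Add(-4, Pow(-6, 2), Mul(-6, -6)))) = Mul(-17, Add(-122, Add(-4, 36, 36))) = Mul(-17, Add(-122, 68)) = Mul(-17, -54) = 918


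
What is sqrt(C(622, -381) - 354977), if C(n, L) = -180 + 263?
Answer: I*sqrt(354894) ≈ 595.73*I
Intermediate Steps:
C(n, L) = 83
sqrt(C(622, -381) - 354977) = sqrt(83 - 354977) = sqrt(-354894) = I*sqrt(354894)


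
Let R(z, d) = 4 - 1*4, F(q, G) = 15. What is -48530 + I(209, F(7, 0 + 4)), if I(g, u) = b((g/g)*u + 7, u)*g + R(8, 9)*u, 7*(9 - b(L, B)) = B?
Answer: -329678/7 ≈ -47097.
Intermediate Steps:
b(L, B) = 9 - B/7
R(z, d) = 0 (R(z, d) = 4 - 4 = 0)
I(g, u) = g*(9 - u/7) (I(g, u) = (9 - u/7)*g + 0*u = g*(9 - u/7) + 0 = g*(9 - u/7))
-48530 + I(209, F(7, 0 + 4)) = -48530 + (⅐)*209*(63 - 1*15) = -48530 + (⅐)*209*(63 - 15) = -48530 + (⅐)*209*48 = -48530 + 10032/7 = -329678/7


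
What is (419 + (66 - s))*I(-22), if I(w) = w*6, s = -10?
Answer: -65340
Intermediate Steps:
I(w) = 6*w
(419 + (66 - s))*I(-22) = (419 + (66 - 1*(-10)))*(6*(-22)) = (419 + (66 + 10))*(-132) = (419 + 76)*(-132) = 495*(-132) = -65340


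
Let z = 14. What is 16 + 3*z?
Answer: 58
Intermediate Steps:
16 + 3*z = 16 + 3*14 = 16 + 42 = 58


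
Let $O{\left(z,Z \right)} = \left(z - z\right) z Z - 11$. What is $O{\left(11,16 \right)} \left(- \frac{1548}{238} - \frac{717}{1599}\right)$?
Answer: $\frac{4850813}{63427} \approx 76.479$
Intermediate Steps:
$O{\left(z,Z \right)} = -11$ ($O{\left(z,Z \right)} = 0 z Z - 11 = 0 Z - 11 = 0 - 11 = -11$)
$O{\left(11,16 \right)} \left(- \frac{1548}{238} - \frac{717}{1599}\right) = - 11 \left(- \frac{1548}{238} - \frac{717}{1599}\right) = - 11 \left(\left(-1548\right) \frac{1}{238} - \frac{239}{533}\right) = - 11 \left(- \frac{774}{119} - \frac{239}{533}\right) = \left(-11\right) \left(- \frac{440983}{63427}\right) = \frac{4850813}{63427}$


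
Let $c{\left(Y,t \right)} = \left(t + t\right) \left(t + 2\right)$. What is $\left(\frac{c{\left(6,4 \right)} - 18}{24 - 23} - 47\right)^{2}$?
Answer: $289$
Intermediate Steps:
$c{\left(Y,t \right)} = 2 t \left(2 + t\right)$
$\left(\frac{c{\left(6,4 \right)} - 18}{24 - 23} - 47\right)^{2} = \left(\frac{2 \cdot 4 \left(2 + 4\right) - 18}{24 - 23} - 47\right)^{2} = \left(\frac{2 \cdot 4 \cdot 6 - 18}{1} - 47\right)^{2} = \left(\left(48 - 18\right) 1 - 47\right)^{2} = \left(30 \cdot 1 - 47\right)^{2} = \left(30 - 47\right)^{2} = \left(-17\right)^{2} = 289$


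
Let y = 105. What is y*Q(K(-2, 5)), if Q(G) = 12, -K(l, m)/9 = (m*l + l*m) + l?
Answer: 1260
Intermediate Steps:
K(l, m) = -9*l - 18*l*m (K(l, m) = -9*((m*l + l*m) + l) = -9*((l*m + l*m) + l) = -9*(2*l*m + l) = -9*(l + 2*l*m) = -9*l - 18*l*m)
y*Q(K(-2, 5)) = 105*12 = 1260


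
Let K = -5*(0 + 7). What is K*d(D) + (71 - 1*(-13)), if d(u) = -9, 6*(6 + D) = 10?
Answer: 399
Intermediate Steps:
D = -13/3 (D = -6 + (⅙)*10 = -6 + 5/3 = -13/3 ≈ -4.3333)
K = -35 (K = -5*7 = -35)
K*d(D) + (71 - 1*(-13)) = -35*(-9) + (71 - 1*(-13)) = 315 + (71 + 13) = 315 + 84 = 399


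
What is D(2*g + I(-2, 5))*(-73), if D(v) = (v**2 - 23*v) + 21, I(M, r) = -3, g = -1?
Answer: -11753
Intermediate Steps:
D(v) = 21 + v**2 - 23*v
D(2*g + I(-2, 5))*(-73) = (21 + (2*(-1) - 3)**2 - 23*(2*(-1) - 3))*(-73) = (21 + (-2 - 3)**2 - 23*(-2 - 3))*(-73) = (21 + (-5)**2 - 23*(-5))*(-73) = (21 + 25 + 115)*(-73) = 161*(-73) = -11753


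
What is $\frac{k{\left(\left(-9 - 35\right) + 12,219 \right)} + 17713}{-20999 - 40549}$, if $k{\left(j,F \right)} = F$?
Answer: $- \frac{4483}{15387} \approx -0.29135$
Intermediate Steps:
$\frac{k{\left(\left(-9 - 35\right) + 12,219 \right)} + 17713}{-20999 - 40549} = \frac{219 + 17713}{-20999 - 40549} = \frac{17932}{-61548} = 17932 \left(- \frac{1}{61548}\right) = - \frac{4483}{15387}$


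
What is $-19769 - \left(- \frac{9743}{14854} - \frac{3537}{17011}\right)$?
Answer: $- \frac{4995040201215}{252681394} \approx -19768.0$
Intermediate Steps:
$-19769 - \left(- \frac{9743}{14854} - \frac{3537}{17011}\right) = -19769 - - \frac{218276771}{252681394} = -19769 + \left(\frac{3537}{17011} + \frac{9743}{14854}\right) = -19769 + \frac{218276771}{252681394} = - \frac{4995040201215}{252681394}$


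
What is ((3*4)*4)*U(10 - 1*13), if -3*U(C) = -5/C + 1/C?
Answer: -64/3 ≈ -21.333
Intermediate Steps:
U(C) = 4/(3*C) (U(C) = -(-5/C + 1/C)/3 = -(-4)/(3*C) = 4/(3*C))
((3*4)*4)*U(10 - 1*13) = ((3*4)*4)*(4/(3*(10 - 1*13))) = (12*4)*(4/(3*(10 - 13))) = 48*((4/3)/(-3)) = 48*((4/3)*(-1/3)) = 48*(-4/9) = -64/3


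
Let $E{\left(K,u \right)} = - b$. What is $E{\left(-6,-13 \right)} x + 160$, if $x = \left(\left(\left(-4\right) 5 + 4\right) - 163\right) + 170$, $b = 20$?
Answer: $340$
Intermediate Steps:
$E{\left(K,u \right)} = -20$ ($E{\left(K,u \right)} = \left(-1\right) 20 = -20$)
$x = -9$ ($x = \left(\left(-20 + 4\right) - 163\right) + 170 = \left(-16 - 163\right) + 170 = -179 + 170 = -9$)
$E{\left(-6,-13 \right)} x + 160 = \left(-20\right) \left(-9\right) + 160 = 180 + 160 = 340$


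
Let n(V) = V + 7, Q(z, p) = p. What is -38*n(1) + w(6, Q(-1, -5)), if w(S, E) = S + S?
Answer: -292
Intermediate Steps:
n(V) = 7 + V
w(S, E) = 2*S
-38*n(1) + w(6, Q(-1, -5)) = -38*(7 + 1) + 2*6 = -38*8 + 12 = -304 + 12 = -292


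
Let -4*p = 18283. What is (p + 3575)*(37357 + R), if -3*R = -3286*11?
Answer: -590348311/12 ≈ -4.9196e+7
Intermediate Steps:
R = 36146/3 (R = -(-3286)*11/3 = -1/3*(-36146) = 36146/3 ≈ 12049.)
p = -18283/4 (p = -1/4*18283 = -18283/4 ≈ -4570.8)
(p + 3575)*(37357 + R) = (-18283/4 + 3575)*(37357 + 36146/3) = -3983/4*148217/3 = -590348311/12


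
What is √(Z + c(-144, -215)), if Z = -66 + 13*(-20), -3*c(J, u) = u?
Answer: I*√2289/3 ≈ 15.948*I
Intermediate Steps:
c(J, u) = -u/3
Z = -326 (Z = -66 - 260 = -326)
√(Z + c(-144, -215)) = √(-326 - ⅓*(-215)) = √(-326 + 215/3) = √(-763/3) = I*√2289/3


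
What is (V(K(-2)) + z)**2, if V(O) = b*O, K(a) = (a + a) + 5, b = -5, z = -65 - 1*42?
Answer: 12544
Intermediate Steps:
z = -107 (z = -65 - 42 = -107)
K(a) = 5 + 2*a (K(a) = 2*a + 5 = 5 + 2*a)
V(O) = -5*O
(V(K(-2)) + z)**2 = (-5*(5 + 2*(-2)) - 107)**2 = (-5*(5 - 4) - 107)**2 = (-5*1 - 107)**2 = (-5 - 107)**2 = (-112)**2 = 12544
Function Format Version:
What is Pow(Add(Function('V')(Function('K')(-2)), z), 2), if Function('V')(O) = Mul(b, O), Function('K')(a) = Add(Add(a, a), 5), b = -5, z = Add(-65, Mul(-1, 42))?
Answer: 12544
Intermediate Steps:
z = -107 (z = Add(-65, -42) = -107)
Function('K')(a) = Add(5, Mul(2, a)) (Function('K')(a) = Add(Mul(2, a), 5) = Add(5, Mul(2, a)))
Function('V')(O) = Mul(-5, O)
Pow(Add(Function('V')(Function('K')(-2)), z), 2) = Pow(Add(Mul(-5, Add(5, Mul(2, -2))), -107), 2) = Pow(Add(Mul(-5, Add(5, -4)), -107), 2) = Pow(Add(Mul(-5, 1), -107), 2) = Pow(Add(-5, -107), 2) = Pow(-112, 2) = 12544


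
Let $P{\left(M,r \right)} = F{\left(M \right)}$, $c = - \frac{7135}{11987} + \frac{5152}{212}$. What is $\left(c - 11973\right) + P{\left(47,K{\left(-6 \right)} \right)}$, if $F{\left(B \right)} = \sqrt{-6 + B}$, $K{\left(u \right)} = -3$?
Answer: $- \frac{7591517502}{635311} + \sqrt{41} \approx -11943.0$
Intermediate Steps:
$c = \frac{15061101}{635311}$ ($c = \left(-7135\right) \frac{1}{11987} + 5152 \cdot \frac{1}{212} = - \frac{7135}{11987} + \frac{1288}{53} = \frac{15061101}{635311} \approx 23.707$)
$P{\left(M,r \right)} = \sqrt{-6 + M}$
$\left(c - 11973\right) + P{\left(47,K{\left(-6 \right)} \right)} = \left(\frac{15061101}{635311} - 11973\right) + \sqrt{-6 + 47} = - \frac{7591517502}{635311} + \sqrt{41}$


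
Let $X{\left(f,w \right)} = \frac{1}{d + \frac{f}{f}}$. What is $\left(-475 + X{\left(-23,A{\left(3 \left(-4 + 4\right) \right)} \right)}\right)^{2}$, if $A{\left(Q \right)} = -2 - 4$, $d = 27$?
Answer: $\frac{176863401}{784} \approx 2.2559 \cdot 10^{5}$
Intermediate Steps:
$A{\left(Q \right)} = -6$
$X{\left(f,w \right)} = \frac{1}{28}$ ($X{\left(f,w \right)} = \frac{1}{27 + \frac{f}{f}} = \frac{1}{27 + 1} = \frac{1}{28}$)
$\left(-475 + X{\left(-23,A{\left(3 \left(-4 + 4\right) \right)} \right)}\right)^{2} = \left(-475 + \frac{1}{28}\right)^{2} = \left(- \frac{13299}{28}\right)^{2} = \frac{176863401}{784}$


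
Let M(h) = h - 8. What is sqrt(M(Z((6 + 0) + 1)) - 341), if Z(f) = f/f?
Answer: 2*I*sqrt(87) ≈ 18.655*I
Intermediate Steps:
Z(f) = 1
M(h) = -8 + h
sqrt(M(Z((6 + 0) + 1)) - 341) = sqrt((-8 + 1) - 341) = sqrt(-7 - 341) = sqrt(-348) = 2*I*sqrt(87)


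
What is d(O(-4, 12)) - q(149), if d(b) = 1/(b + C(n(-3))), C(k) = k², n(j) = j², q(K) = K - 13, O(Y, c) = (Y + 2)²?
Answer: -11559/85 ≈ -135.99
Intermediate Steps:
O(Y, c) = (2 + Y)²
q(K) = -13 + K
d(b) = 1/(81 + b) (d(b) = 1/(b + ((-3)²)²) = 1/(b + 9²) = 1/(b + 81) = 1/(81 + b))
d(O(-4, 12)) - q(149) = 1/(81 + (2 - 4)²) - (-13 + 149) = 1/(81 + (-2)²) - 1*136 = 1/(81 + 4) - 136 = 1/85 - 136 = -11559/85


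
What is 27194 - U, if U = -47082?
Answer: 74276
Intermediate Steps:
27194 - U = 27194 - 1*(-47082) = 27194 + 47082 = 74276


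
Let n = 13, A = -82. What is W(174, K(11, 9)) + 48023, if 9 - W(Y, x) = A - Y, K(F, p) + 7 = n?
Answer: 48288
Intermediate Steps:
K(F, p) = 6 (K(F, p) = -7 + 13 = 6)
W(Y, x) = 91 + Y (W(Y, x) = 9 - (-82 - Y) = 9 + (82 + Y) = 91 + Y)
W(174, K(11, 9)) + 48023 = (91 + 174) + 48023 = 265 + 48023 = 48288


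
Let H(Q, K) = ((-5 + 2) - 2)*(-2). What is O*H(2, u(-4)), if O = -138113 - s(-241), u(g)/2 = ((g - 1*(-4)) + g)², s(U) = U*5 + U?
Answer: -1366670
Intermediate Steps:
s(U) = 6*U (s(U) = 5*U + U = 6*U)
u(g) = 2*(4 + 2*g)² (u(g) = 2*((g - 1*(-4)) + g)² = 2*((g + 4) + g)² = 2*((4 + g) + g)² = 2*(4 + 2*g)²)
H(Q, K) = 10 (H(Q, K) = (-3 - 2)*(-2) = -5*(-2) = 10)
O = -136667 (O = -138113 - 6*(-241) = -138113 - 1*(-1446) = -138113 + 1446 = -136667)
O*H(2, u(-4)) = -136667*10 = -1366670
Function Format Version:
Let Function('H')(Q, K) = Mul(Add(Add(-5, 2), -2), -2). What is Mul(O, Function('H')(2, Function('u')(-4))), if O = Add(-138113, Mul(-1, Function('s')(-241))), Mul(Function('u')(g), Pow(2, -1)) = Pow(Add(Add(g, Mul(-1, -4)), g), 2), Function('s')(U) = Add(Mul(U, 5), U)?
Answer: -1366670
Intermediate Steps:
Function('s')(U) = Mul(6, U) (Function('s')(U) = Add(Mul(5, U), U) = Mul(6, U))
Function('u')(g) = Mul(2, Pow(Add(4, Mul(2, g)), 2)) (Function('u')(g) = Mul(2, Pow(Add(Add(g, Mul(-1, -4)), g), 2)) = Mul(2, Pow(Add(Add(g, 4), g), 2)) = Mul(2, Pow(Add(Add(4, g), g), 2)) = Mul(2, Pow(Add(4, Mul(2, g)), 2)))
Function('H')(Q, K) = 10 (Function('H')(Q, K) = Mul(Add(-3, -2), -2) = Mul(-5, -2) = 10)
O = -136667 (O = Add(-138113, Mul(-1, Mul(6, -241))) = Add(-138113, Mul(-1, -1446)) = Add(-138113, 1446) = -136667)
Mul(O, Function('H')(2, Function('u')(-4))) = Mul(-136667, 10) = -1366670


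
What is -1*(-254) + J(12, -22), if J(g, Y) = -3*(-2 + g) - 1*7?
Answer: 217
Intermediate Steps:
J(g, Y) = -1 - 3*g (J(g, Y) = (6 - 3*g) - 7 = -1 - 3*g)
-1*(-254) + J(12, -22) = -1*(-254) + (-1 - 3*12) = 254 + (-1 - 36) = 254 - 37 = 217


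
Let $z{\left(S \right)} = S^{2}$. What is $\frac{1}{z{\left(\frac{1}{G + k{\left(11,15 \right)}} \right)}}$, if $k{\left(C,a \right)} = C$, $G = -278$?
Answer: $71289$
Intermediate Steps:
$\frac{1}{z{\left(\frac{1}{G + k{\left(11,15 \right)}} \right)}} = \frac{1}{\left(\frac{1}{-278 + 11}\right)^{2}} = \frac{1}{\left(\frac{1}{-267}\right)^{2}} = \frac{1}{\left(- \frac{1}{267}\right)^{2}} = \frac{1}{\frac{1}{71289}} = 71289$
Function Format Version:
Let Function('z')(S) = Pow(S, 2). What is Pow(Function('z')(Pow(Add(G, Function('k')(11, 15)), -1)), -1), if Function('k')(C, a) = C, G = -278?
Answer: 71289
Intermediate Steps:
Pow(Function('z')(Pow(Add(G, Function('k')(11, 15)), -1)), -1) = Pow(Pow(Pow(Add(-278, 11), -1), 2), -1) = Pow(Pow(Pow(-267, -1), 2), -1) = Pow(Pow(Rational(-1, 267), 2), -1) = Pow(Rational(1, 71289), -1) = 71289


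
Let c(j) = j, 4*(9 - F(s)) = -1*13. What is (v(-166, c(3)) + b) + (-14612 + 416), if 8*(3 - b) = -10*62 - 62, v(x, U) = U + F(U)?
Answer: -28185/2 ≈ -14093.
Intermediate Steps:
F(s) = 49/4 (F(s) = 9 - (-1)*13/4 = 9 - ¼*(-13) = 9 + 13/4 = 49/4)
v(x, U) = 49/4 + U (v(x, U) = U + 49/4 = 49/4 + U)
b = 353/4 (b = 3 - (-10*62 - 62)/8 = 3 - (-620 - 62)/8 = 3 - ⅛*(-682) = 3 + 341/4 = 353/4 ≈ 88.250)
(v(-166, c(3)) + b) + (-14612 + 416) = ((49/4 + 3) + 353/4) + (-14612 + 416) = (61/4 + 353/4) - 14196 = 207/2 - 14196 = -28185/2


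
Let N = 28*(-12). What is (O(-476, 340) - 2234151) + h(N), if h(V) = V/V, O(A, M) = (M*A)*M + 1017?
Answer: -57258733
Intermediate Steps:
O(A, M) = 1017 + A*M**2 (O(A, M) = (A*M)*M + 1017 = A*M**2 + 1017 = 1017 + A*M**2)
N = -336
h(V) = 1
(O(-476, 340) - 2234151) + h(N) = ((1017 - 476*340**2) - 2234151) + 1 = ((1017 - 476*115600) - 2234151) + 1 = ((1017 - 55025600) - 2234151) + 1 = (-55024583 - 2234151) + 1 = -57258734 + 1 = -57258733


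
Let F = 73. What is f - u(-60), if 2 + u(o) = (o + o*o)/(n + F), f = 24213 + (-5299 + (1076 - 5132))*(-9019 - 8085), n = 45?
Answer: 160032105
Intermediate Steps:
f = 160032133 (f = 24213 + (-5299 - 4056)*(-17104) = 24213 - 9355*(-17104) = 24213 + 160007920 = 160032133)
u(o) = -2 + o/118 + o**2/118 (u(o) = -2 + (o + o*o)/(45 + 73) = -2 + (o + o**2)/118 = -2 + (o + o**2)*(1/118) = -2 + (o/118 + o**2/118) = -2 + o/118 + o**2/118)
f - u(-60) = 160032133 - (-2 + (1/118)*(-60) + (1/118)*(-60)**2) = 160032133 - (-2 - 30/59 + (1/118)*3600) = 160032133 - (-2 - 30/59 + 1800/59) = 160032133 - 1*28 = 160032133 - 28 = 160032105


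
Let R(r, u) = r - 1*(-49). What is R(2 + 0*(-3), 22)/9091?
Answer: 51/9091 ≈ 0.0056099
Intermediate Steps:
R(r, u) = 49 + r (R(r, u) = r + 49 = 49 + r)
R(2 + 0*(-3), 22)/9091 = (49 + (2 + 0*(-3)))/9091 = (49 + (2 + 0))*(1/9091) = (49 + 2)*(1/9091) = 51*(1/9091) = 51/9091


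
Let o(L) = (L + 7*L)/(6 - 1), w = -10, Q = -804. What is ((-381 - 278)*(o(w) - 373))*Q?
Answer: -206106204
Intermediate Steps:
o(L) = 8*L/5 (o(L) = (8*L)/5 = (8*L)*(1/5) = 8*L/5)
((-381 - 278)*(o(w) - 373))*Q = ((-381 - 278)*((8/5)*(-10) - 373))*(-804) = -659*(-16 - 373)*(-804) = -659*(-389)*(-804) = 256351*(-804) = -206106204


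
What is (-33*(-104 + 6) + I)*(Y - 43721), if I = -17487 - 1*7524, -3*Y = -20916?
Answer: 800282973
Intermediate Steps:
Y = 6972 (Y = -⅓*(-20916) = 6972)
I = -25011 (I = -17487 - 7524 = -25011)
(-33*(-104 + 6) + I)*(Y - 43721) = (-33*(-104 + 6) - 25011)*(6972 - 43721) = (-33*(-98) - 25011)*(-36749) = (3234 - 25011)*(-36749) = -21777*(-36749) = 800282973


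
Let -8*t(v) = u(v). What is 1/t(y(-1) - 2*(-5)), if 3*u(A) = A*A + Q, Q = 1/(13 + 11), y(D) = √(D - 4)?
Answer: 576*I/(-2281*I + 480*√5) ≈ -0.20674 + 0.097283*I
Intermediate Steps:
y(D) = √(-4 + D)
Q = 1/24 ≈ 0.041667
u(A) = 1/72 + A²/3 (u(A) = (A*A + 1/24)/3 = (A² + 1/24)/3 = (1/24 + A²)/3 = 1/72 + A²/3)
t(v) = -1/576 - v²/24 (t(v) = -(1/72 + v²/3)/8 = -1/576 - v²/24)
1/t(y(-1) - 2*(-5)) = 1/(-1/576 - (√(-4 - 1) - 2*(-5))²/24) = 1/(-1/576 - (√(-5) + 10)²/24) = 1/(-1/576 - (I*√5 + 10)²/24) = 1/(-1/576 - (10 + I*√5)²/24)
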